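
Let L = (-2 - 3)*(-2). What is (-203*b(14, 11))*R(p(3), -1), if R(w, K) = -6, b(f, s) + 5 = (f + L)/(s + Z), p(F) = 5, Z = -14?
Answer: -15834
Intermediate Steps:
L = 10 (L = -5*(-2) = 10)
b(f, s) = -5 + (10 + f)/(-14 + s) (b(f, s) = -5 + (f + 10)/(s - 14) = -5 + (10 + f)/(-14 + s))
(-203*b(14, 11))*R(p(3), -1) = -203*(80 + 14 - 5*11)/(-14 + 11)*(-6) = -203*(80 + 14 - 55)/(-3)*(-6) = -(-203)*39/3*(-6) = -203*(-13)*(-6) = 2639*(-6) = -15834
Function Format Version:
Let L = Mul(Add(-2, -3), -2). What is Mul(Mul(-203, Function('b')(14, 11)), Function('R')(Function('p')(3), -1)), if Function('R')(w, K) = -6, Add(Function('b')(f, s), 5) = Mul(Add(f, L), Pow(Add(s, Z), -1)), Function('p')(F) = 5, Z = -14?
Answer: -15834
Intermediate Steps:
L = 10 (L = Mul(-5, -2) = 10)
Function('b')(f, s) = Add(-5, Mul(Pow(Add(-14, s), -1), Add(10, f))) (Function('b')(f, s) = Add(-5, Mul(Add(f, 10), Pow(Add(s, -14), -1))) = Add(-5, Mul(Add(10, f), Pow(Add(-14, s), -1))) = Add(-5, Mul(Pow(Add(-14, s), -1), Add(10, f))))
Mul(Mul(-203, Function('b')(14, 11)), Function('R')(Function('p')(3), -1)) = Mul(Mul(-203, Mul(Pow(Add(-14, 11), -1), Add(80, 14, Mul(-5, 11)))), -6) = Mul(Mul(-203, Mul(Pow(-3, -1), Add(80, 14, -55))), -6) = Mul(Mul(-203, Mul(Rational(-1, 3), 39)), -6) = Mul(Mul(-203, -13), -6) = Mul(2639, -6) = -15834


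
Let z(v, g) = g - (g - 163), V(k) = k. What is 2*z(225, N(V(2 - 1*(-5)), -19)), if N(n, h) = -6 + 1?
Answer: 326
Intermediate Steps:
N(n, h) = -5
z(v, g) = 163 (z(v, g) = g - (-163 + g) = g + (163 - g) = 163)
2*z(225, N(V(2 - 1*(-5)), -19)) = 2*163 = 326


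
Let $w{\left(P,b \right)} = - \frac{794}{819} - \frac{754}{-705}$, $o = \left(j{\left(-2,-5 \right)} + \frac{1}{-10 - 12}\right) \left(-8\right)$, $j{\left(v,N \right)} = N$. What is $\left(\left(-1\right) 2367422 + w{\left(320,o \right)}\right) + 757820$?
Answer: $- \frac{309792029678}{192465} \approx -1.6096 \cdot 10^{6}$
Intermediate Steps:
$o = \frac{444}{11}$ ($o = \left(-5 + \frac{1}{-10 - 12}\right) \left(-8\right) = \left(-5 + \frac{1}{-22}\right) \left(-8\right) = \left(-5 - \frac{1}{22}\right) \left(-8\right) = \left(- \frac{111}{22}\right) \left(-8\right) = \frac{444}{11} \approx 40.364$)
$w{\left(P,b \right)} = \frac{19252}{192465}$ ($w{\left(P,b \right)} = \left(-794\right) \frac{1}{819} - - \frac{754}{705} = - \frac{794}{819} + \frac{754}{705} = \frac{19252}{192465}$)
$\left(\left(-1\right) 2367422 + w{\left(320,o \right)}\right) + 757820 = \left(\left(-1\right) 2367422 + \frac{19252}{192465}\right) + 757820 = \left(-2367422 + \frac{19252}{192465}\right) + 757820 = - \frac{455645855978}{192465} + 757820 = - \frac{309792029678}{192465}$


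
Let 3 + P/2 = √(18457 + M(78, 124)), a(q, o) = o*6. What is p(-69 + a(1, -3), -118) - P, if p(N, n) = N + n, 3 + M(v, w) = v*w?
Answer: -199 - 14*√574 ≈ -534.42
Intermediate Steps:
a(q, o) = 6*o
M(v, w) = -3 + v*w
P = -6 + 14*√574 (P = -6 + 2*√(18457 + (-3 + 78*124)) = -6 + 2*√(18457 + (-3 + 9672)) = -6 + 2*√(18457 + 9669) = -6 + 2*√28126 = -6 + 2*(7*√574) = -6 + 14*√574 ≈ 329.42)
p(-69 + a(1, -3), -118) - P = ((-69 + 6*(-3)) - 118) - (-6 + 14*√574) = ((-69 - 18) - 118) + (6 - 14*√574) = (-87 - 118) + (6 - 14*√574) = -205 + (6 - 14*√574) = -199 - 14*√574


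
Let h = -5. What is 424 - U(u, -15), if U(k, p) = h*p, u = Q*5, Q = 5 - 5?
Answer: 349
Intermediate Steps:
Q = 0
u = 0 (u = 0*5 = 0)
U(k, p) = -5*p
424 - U(u, -15) = 424 - (-5)*(-15) = 424 - 1*75 = 424 - 75 = 349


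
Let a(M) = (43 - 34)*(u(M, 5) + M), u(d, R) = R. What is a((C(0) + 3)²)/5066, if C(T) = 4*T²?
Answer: 63/2533 ≈ 0.024872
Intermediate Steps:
a(M) = 45 + 9*M (a(M) = (43 - 34)*(5 + M) = 9*(5 + M) = 45 + 9*M)
a((C(0) + 3)²)/5066 = (45 + 9*(4*0² + 3)²)/5066 = (45 + 9*(4*0 + 3)²)*(1/5066) = (45 + 9*(0 + 3)²)*(1/5066) = (45 + 9*3²)*(1/5066) = (45 + 9*9)*(1/5066) = (45 + 81)*(1/5066) = 126*(1/5066) = 63/2533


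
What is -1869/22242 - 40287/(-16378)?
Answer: 72121081/30356623 ≈ 2.3758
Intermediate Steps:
-1869/22242 - 40287/(-16378) = -1869*1/22242 - 40287*(-1/16378) = -623/7414 + 40287/16378 = 72121081/30356623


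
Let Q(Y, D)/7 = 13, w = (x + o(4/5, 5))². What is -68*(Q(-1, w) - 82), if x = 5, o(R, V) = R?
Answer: -612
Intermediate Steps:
w = 841/25 (w = (5 + 4/5)² = (5 + 4*(⅕))² = (5 + ⅘)² = (29/5)² = 841/25 ≈ 33.640)
Q(Y, D) = 91 (Q(Y, D) = 7*13 = 91)
-68*(Q(-1, w) - 82) = -68*(91 - 82) = -68*9 = -612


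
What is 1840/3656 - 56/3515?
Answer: 782858/1606355 ≈ 0.48735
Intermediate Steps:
1840/3656 - 56/3515 = 1840*(1/3656) - 56*1/3515 = 230/457 - 56/3515 = 782858/1606355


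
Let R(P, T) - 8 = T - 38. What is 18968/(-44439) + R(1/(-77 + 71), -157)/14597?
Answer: -25925999/58970553 ≈ -0.43964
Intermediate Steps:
R(P, T) = -30 + T (R(P, T) = 8 + (T - 38) = 8 + (-38 + T) = -30 + T)
18968/(-44439) + R(1/(-77 + 71), -157)/14597 = 18968/(-44439) + (-30 - 157)/14597 = 18968*(-1/44439) - 187*1/14597 = -18968/44439 - 17/1327 = -25925999/58970553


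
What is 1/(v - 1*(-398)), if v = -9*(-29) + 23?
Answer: 1/682 ≈ 0.0014663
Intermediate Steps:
v = 284 (v = 261 + 23 = 284)
1/(v - 1*(-398)) = 1/(284 - 1*(-398)) = 1/(284 + 398) = 1/682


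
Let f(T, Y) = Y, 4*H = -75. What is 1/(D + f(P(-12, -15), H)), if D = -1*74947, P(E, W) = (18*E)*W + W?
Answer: -4/299863 ≈ -1.3339e-5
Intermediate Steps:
H = -75/4 (H = (¼)*(-75) = -75/4 ≈ -18.750)
P(E, W) = W + 18*E*W (P(E, W) = 18*E*W + W = W + 18*E*W)
D = -74947
1/(D + f(P(-12, -15), H)) = 1/(-74947 - 75/4) = 1/(-299863/4) = -4/299863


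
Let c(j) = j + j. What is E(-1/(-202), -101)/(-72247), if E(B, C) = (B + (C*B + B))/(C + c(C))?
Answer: -33/1473983294 ≈ -2.2388e-8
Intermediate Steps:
c(j) = 2*j
E(B, C) = (2*B + B*C)/(3*C) (E(B, C) = (B + (C*B + B))/(C + 2*C) = (B + (B*C + B))/((3*C)) = (B + (B + B*C))*(1/(3*C)) = (2*B + B*C)*(1/(3*C)) = (2*B + B*C)/(3*C))
E(-1/(-202), -101)/(-72247) = ((⅓)*(-1/(-202))*(2 - 101)/(-101))/(-72247) = ((⅓)*(-1*(-1/202))*(-1/101)*(-99))*(-1/72247) = ((⅓)*(1/202)*(-1/101)*(-99))*(-1/72247) = (33/20402)*(-1/72247) = -33/1473983294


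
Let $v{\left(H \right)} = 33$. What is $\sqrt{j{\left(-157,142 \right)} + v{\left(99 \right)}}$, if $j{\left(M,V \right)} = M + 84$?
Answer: $2 i \sqrt{10} \approx 6.3246 i$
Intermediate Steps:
$j{\left(M,V \right)} = 84 + M$
$\sqrt{j{\left(-157,142 \right)} + v{\left(99 \right)}} = \sqrt{\left(84 - 157\right) + 33} = \sqrt{-73 + 33} = \sqrt{-40} = 2 i \sqrt{10}$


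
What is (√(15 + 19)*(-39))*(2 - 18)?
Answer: 624*√34 ≈ 3638.5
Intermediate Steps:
(√(15 + 19)*(-39))*(2 - 18) = (√34*(-39))*(-16) = -39*√34*(-16) = 624*√34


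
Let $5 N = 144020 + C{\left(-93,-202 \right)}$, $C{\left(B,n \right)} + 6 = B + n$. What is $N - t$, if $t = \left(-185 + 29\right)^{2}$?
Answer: $\frac{22039}{5} \approx 4407.8$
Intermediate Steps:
$C{\left(B,n \right)} = -6 + B + n$ ($C{\left(B,n \right)} = -6 + \left(B + n\right) = -6 + B + n$)
$t = 24336$ ($t = \left(-156\right)^{2} = 24336$)
$N = \frac{143719}{5}$ ($N = \frac{144020 - 301}{5} = \frac{1}{5} \cdot 143719 = \frac{143719}{5} \approx 28744.0$)
$N - t = \frac{143719}{5} - 24336 = \frac{22039}{5}$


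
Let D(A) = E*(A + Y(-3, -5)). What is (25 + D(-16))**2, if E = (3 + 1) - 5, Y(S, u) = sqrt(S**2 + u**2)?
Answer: (41 - sqrt(34))**2 ≈ 1236.9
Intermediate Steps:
E = -1 (E = 4 - 5 = -1)
D(A) = -A - sqrt(34) (D(A) = -(A + sqrt((-3)**2 + (-5)**2)) = -(A + sqrt(9 + 25)) = -(A + sqrt(34)) = -A - sqrt(34))
(25 + D(-16))**2 = (25 + (-1*(-16) - sqrt(34)))**2 = (25 + (16 - sqrt(34)))**2 = (41 - sqrt(34))**2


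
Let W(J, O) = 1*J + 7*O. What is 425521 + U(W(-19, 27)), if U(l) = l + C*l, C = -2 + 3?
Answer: 425861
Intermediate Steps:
W(J, O) = J + 7*O
C = 1
U(l) = 2*l (U(l) = l + 1*l = l + l = 2*l)
425521 + U(W(-19, 27)) = 425521 + 2*(-19 + 7*27) = 425521 + 2*(-19 + 189) = 425521 + 2*170 = 425521 + 340 = 425861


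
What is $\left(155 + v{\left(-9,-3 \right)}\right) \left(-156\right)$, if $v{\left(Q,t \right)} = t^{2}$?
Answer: $-25584$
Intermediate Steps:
$\left(155 + v{\left(-9,-3 \right)}\right) \left(-156\right) = \left(155 + \left(-3\right)^{2}\right) \left(-156\right) = \left(155 + 9\right) \left(-156\right) = 164 \left(-156\right) = -25584$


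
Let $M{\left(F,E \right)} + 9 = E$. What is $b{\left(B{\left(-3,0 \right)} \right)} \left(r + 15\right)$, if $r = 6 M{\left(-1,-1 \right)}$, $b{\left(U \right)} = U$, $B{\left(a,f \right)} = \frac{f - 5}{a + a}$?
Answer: $- \frac{75}{2} \approx -37.5$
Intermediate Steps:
$B{\left(a,f \right)} = \frac{-5 + f}{2 a}$
$M{\left(F,E \right)} = -9 + E$
$r = -60$ ($r = 6 \left(-9 - 1\right) = 6 \left(-10\right) = -60$)
$b{\left(B{\left(-3,0 \right)} \right)} \left(r + 15\right) = \frac{-5 + 0}{2 \left(-3\right)} \left(-60 + 15\right) = \frac{1}{2} \left(- \frac{1}{3}\right) \left(-5\right) \left(-45\right) = \frac{5}{6} \left(-45\right) = - \frac{75}{2}$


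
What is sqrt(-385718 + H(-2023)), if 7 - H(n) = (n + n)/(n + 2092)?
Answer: I*sqrt(1836090897)/69 ≈ 621.01*I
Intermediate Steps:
H(n) = 7 - 2*n/(2092 + n) (H(n) = 7 - (n + n)/(n + 2092) = 7 - 2*n/(2092 + n))
sqrt(-385718 + H(-2023)) = sqrt(-385718 + (14644 + 5*(-2023))/(2092 - 2023)) = sqrt(-385718 + (14644 - 10115)/69) = sqrt(-385718 + (1/69)*4529) = sqrt(-385718 + 4529/69) = sqrt(-26610013/69) = I*sqrt(1836090897)/69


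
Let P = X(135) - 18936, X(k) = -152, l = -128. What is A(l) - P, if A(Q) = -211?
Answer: 18877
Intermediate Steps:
P = -19088 (P = -152 - 18936 = -19088)
A(l) - P = -211 - 1*(-19088) = -211 + 19088 = 18877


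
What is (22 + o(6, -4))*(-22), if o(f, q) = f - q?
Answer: -704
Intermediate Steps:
(22 + o(6, -4))*(-22) = (22 + (6 - 1*(-4)))*(-22) = (22 + (6 + 4))*(-22) = (22 + 10)*(-22) = 32*(-22) = -704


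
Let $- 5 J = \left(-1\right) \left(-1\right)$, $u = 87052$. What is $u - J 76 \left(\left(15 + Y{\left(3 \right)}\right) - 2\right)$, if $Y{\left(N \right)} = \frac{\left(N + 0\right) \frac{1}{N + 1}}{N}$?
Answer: $\frac{436267}{5} \approx 87253.0$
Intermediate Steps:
$J = - \frac{1}{5}$ ($J = - \frac{\left(-1\right) \left(-1\right)}{5} = \left(- \frac{1}{5}\right) 1 = - \frac{1}{5} \approx -0.2$)
$Y{\left(N \right)} = \frac{1}{1 + N}$ ($Y{\left(N \right)} = \frac{N \frac{1}{1 + N}}{N} = \frac{1}{1 + N}$)
$u - J 76 \left(\left(15 + Y{\left(3 \right)}\right) - 2\right) = 87052 - \left(- \frac{1}{5}\right) 76 \left(\left(15 + \frac{1}{1 + 3}\right) - 2\right) = 87052 - - \frac{76 \left(\left(15 + \frac{1}{4}\right) - 2\right)}{5} = 87052 - - \frac{76 \left(\frac{61}{4} - 2\right)}{5} = 87052 - \left(- \frac{76}{5}\right) \frac{53}{4} = 87052 - - \frac{1007}{5} = 87052 + \frac{1007}{5} = \frac{436267}{5}$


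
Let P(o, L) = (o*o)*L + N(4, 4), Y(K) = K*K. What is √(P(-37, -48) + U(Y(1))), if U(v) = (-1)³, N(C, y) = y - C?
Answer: I*√65713 ≈ 256.35*I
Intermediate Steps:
Y(K) = K²
U(v) = -1
P(o, L) = L*o² (P(o, L) = (o*o)*L + (4 - 1*4) = o²*L + (4 - 4) = L*o² + 0 = L*o²)
√(P(-37, -48) + U(Y(1))) = √(-48*(-37)² - 1) = √(-48*1369 - 1) = √(-65712 - 1) = √(-65713) = I*√65713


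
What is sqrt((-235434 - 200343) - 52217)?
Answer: 137*I*sqrt(26) ≈ 698.57*I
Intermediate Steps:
sqrt((-235434 - 200343) - 52217) = sqrt(-435777 - 52217) = sqrt(-487994) = 137*I*sqrt(26)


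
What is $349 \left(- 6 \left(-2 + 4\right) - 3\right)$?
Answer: $-5235$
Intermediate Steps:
$349 \left(- 6 \left(-2 + 4\right) - 3\right) = 349 \left(- 6 \cdot 2 - 3\right) = 349 \left(\left(-1\right) 12 - 3\right) = 349 \left(-12 - 3\right) = 349 \left(-15\right) = -5235$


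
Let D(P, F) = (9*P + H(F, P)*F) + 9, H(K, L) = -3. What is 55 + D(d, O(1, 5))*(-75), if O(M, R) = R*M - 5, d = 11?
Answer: -8045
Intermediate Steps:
O(M, R) = -5 + M*R (O(M, R) = M*R - 5 = -5 + M*R)
D(P, F) = 9 - 3*F + 9*P (D(P, F) = (9*P - 3*F) + 9 = (-3*F + 9*P) + 9 = 9 - 3*F + 9*P)
55 + D(d, O(1, 5))*(-75) = 55 + (9 - 3*(-5 + 1*5) + 9*11)*(-75) = 55 + (9 - 3*(-5 + 5) + 99)*(-75) = 55 + (9 - 3*0 + 99)*(-75) = 55 + (9 + 0 + 99)*(-75) = 55 + 108*(-75) = 55 - 8100 = -8045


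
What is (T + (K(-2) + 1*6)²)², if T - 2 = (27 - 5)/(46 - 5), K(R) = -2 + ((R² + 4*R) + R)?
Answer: 71824/1681 ≈ 42.727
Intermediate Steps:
K(R) = -2 + R² + 5*R (K(R) = -2 + (R² + 5*R) = -2 + R² + 5*R)
T = 104/41 (T = 2 + (27 - 5)/(46 - 5) = 2 + 22/41 = 104/41 ≈ 2.5366)
(T + (K(-2) + 1*6)²)² = (104/41 + ((-2 + (-2)² + 5*(-2)) + 1*6)²)² = (104/41 + ((-2 + 4 - 10) + 6)²)² = (104/41 + (-8 + 6)²)² = (104/41 + (-2)²)² = (104/41 + 4)² = (268/41)² = 71824/1681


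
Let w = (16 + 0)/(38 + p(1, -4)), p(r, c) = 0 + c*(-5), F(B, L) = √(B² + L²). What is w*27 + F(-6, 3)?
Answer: 216/29 + 3*√5 ≈ 14.156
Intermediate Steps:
p(r, c) = -5*c (p(r, c) = 0 - 5*c = -5*c)
w = 8/29 (w = (16 + 0)/(38 - 5*(-4)) = 16/(38 + 20) = 16/58 = 16*(1/58) = 8/29 ≈ 0.27586)
w*27 + F(-6, 3) = (8/29)*27 + √((-6)² + 3²) = 216/29 + √(36 + 9) = 216/29 + √45 = 216/29 + 3*√5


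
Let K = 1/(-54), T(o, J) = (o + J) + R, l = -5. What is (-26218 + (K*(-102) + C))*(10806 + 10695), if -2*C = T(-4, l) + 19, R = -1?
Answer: -1127538719/2 ≈ -5.6377e+8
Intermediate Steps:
T(o, J) = -1 + J + o (T(o, J) = (o + J) - 1 = (J + o) - 1 = -1 + J + o)
C = -9/2 (C = -((-1 - 5 - 4) + 19)/2 = -(-10 + 19)/2 = -1/2*9 = -9/2 ≈ -4.5000)
K = -1/54 ≈ -0.018519
(-26218 + (K*(-102) + C))*(10806 + 10695) = (-26218 + (-1/54*(-102) - 9/2))*(10806 + 10695) = (-26218 + (17/9 - 9/2))*21501 = (-26218 - 47/18)*21501 = -471971/18*21501 = -1127538719/2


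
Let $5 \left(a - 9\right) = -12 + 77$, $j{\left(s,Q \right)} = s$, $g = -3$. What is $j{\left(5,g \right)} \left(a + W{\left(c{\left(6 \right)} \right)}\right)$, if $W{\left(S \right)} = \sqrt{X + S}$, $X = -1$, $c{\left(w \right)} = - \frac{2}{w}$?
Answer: $110 + \frac{10 i \sqrt{3}}{3} \approx 110.0 + 5.7735 i$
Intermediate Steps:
$a = 22$ ($a = 9 + \frac{-12 + 77}{5} = 9 + \frac{1}{5} \cdot 65 = 9 + 13 = 22$)
$W{\left(S \right)} = \sqrt{-1 + S}$
$j{\left(5,g \right)} \left(a + W{\left(c{\left(6 \right)} \right)}\right) = 5 \left(22 + \sqrt{-1 - \frac{2}{6}}\right) = 5 \left(22 + \sqrt{-1 - \frac{1}{3}}\right) = 5 \left(22 + \sqrt{- \frac{4}{3}}\right) = 5 \left(22 + \frac{2 i \sqrt{3}}{3}\right) = 110 + \frac{10 i \sqrt{3}}{3}$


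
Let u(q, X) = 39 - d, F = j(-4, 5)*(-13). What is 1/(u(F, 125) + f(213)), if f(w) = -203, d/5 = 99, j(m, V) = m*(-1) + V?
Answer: -1/659 ≈ -0.0015175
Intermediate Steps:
j(m, V) = V - m (j(m, V) = -m + V = V - m)
F = -117 (F = (5 - 1*(-4))*(-13) = (5 + 4)*(-13) = 9*(-13) = -117)
d = 495 (d = 5*99 = 495)
u(q, X) = -456 (u(q, X) = 39 - 1*495 = 39 - 495 = -456)
1/(u(F, 125) + f(213)) = 1/(-456 - 203) = 1/(-659) = -1/659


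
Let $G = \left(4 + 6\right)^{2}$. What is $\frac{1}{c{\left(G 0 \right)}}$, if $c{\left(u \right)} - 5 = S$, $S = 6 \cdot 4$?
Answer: $\frac{1}{29} \approx 0.034483$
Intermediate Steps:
$G = 100$ ($G = 10^{2} = 100$)
$S = 24$
$c{\left(u \right)} = 29$ ($c{\left(u \right)} = 5 + 24 = 29$)
$\frac{1}{c{\left(G 0 \right)}} = \frac{1}{29}$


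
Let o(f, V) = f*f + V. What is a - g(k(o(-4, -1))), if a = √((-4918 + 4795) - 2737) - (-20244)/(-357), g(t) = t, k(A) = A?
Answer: -1219/17 + 2*I*√715 ≈ -71.706 + 53.479*I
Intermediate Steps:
o(f, V) = V + f² (o(f, V) = f² + V = V + f²)
a = -964/17 + 2*I*√715 (a = √(-123 - 2737) - (-20244)*(-1)/357 = √(-2860) - 1*964/17 = 2*I*√715 - 964/17 = -964/17 + 2*I*√715 ≈ -56.706 + 53.479*I)
a - g(k(o(-4, -1))) = (-964/17 + 2*I*√715) - (-1 + (-4)²) = (-964/17 + 2*I*√715) - (-1 + 16) = (-964/17 + 2*I*√715) - 1*15 = (-964/17 + 2*I*√715) - 15 = -1219/17 + 2*I*√715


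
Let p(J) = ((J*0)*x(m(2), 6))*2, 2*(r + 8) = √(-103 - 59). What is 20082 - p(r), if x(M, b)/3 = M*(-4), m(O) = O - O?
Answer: 20082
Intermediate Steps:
r = -8 + 9*I*√2/2 (r = -8 + √(-103 - 59)/2 = -8 + √(-162)/2 = -8 + (9*I*√2)/2 = -8 + 9*I*√2/2 ≈ -8.0 + 6.364*I)
m(O) = 0
x(M, b) = -12*M (x(M, b) = 3*(M*(-4)) = 3*(-4*M) = -12*M)
p(J) = 0 (p(J) = ((J*0)*(-12*0))*2 = (0*0)*2 = 0*2 = 0)
20082 - p(r) = 20082 - 1*0 = 20082 + 0 = 20082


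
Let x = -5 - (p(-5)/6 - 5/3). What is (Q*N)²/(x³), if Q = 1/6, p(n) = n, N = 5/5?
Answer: -2/1125 ≈ -0.0017778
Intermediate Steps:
N = 1 (N = 5*(⅕) = 1)
Q = ⅙ ≈ 0.16667
x = -5/2 (x = -5 - (-5/6 - 5/3) = -5 - (-5*⅙ - 5*⅓) = -5 - (-⅚ - 5/3) = -5 - 1*(-5/2) = -5 + 5/2 = -5/2 ≈ -2.5000)
(Q*N)²/(x³) = ((⅙)*1)²/((-5/2)³) = (⅙)²/(-125/8) = (1/36)*(-8/125) = -2/1125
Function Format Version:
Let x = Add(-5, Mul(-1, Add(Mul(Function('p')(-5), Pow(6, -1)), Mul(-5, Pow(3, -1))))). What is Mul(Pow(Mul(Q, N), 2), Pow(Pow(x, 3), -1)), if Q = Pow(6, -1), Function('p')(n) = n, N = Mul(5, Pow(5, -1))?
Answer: Rational(-2, 1125) ≈ -0.0017778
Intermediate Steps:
N = 1 (N = Mul(5, Rational(1, 5)) = 1)
Q = Rational(1, 6) ≈ 0.16667
x = Rational(-5, 2) (x = Add(-5, Mul(-1, Add(Mul(-5, Pow(6, -1)), Mul(-5, Pow(3, -1))))) = Add(-5, Mul(-1, Add(Mul(-5, Rational(1, 6)), Mul(-5, Rational(1, 3))))) = Add(-5, Mul(-1, Add(Rational(-5, 6), Rational(-5, 3)))) = Add(-5, Mul(-1, Rational(-5, 2))) = Add(-5, Rational(5, 2)) = Rational(-5, 2) ≈ -2.5000)
Mul(Pow(Mul(Q, N), 2), Pow(Pow(x, 3), -1)) = Mul(Pow(Mul(Rational(1, 6), 1), 2), Pow(Pow(Rational(-5, 2), 3), -1)) = Mul(Pow(Rational(1, 6), 2), Pow(Rational(-125, 8), -1)) = Mul(Rational(1, 36), Rational(-8, 125)) = Rational(-2, 1125)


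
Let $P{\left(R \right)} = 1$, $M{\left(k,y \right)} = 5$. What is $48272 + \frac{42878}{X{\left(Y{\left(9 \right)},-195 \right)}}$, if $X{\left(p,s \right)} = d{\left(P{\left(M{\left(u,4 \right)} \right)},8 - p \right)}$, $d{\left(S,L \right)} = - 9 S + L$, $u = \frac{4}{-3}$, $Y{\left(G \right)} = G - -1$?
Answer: $44374$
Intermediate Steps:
$Y{\left(G \right)} = 1 + G$ ($Y{\left(G \right)} = G + 1 = 1 + G$)
$u = - \frac{4}{3}$ ($u = 4 \left(- \frac{1}{3}\right) = - \frac{4}{3} \approx -1.3333$)
$d{\left(S,L \right)} = L - 9 S$
$X{\left(p,s \right)} = -1 - p$ ($X{\left(p,s \right)} = \left(8 - p\right) - 9 = -1 - p$)
$48272 + \frac{42878}{X{\left(Y{\left(9 \right)},-195 \right)}} = 48272 + \frac{42878}{-1 - \left(1 + 9\right)} = 48272 + \frac{42878}{-1 - 10} = 48272 + \frac{42878}{-11} = 48272 + 42878 \left(- \frac{1}{11}\right) = 48272 - 3898 = 44374$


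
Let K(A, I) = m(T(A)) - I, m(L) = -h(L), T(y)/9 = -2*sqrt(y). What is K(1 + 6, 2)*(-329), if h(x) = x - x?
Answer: 658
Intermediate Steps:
T(y) = -18*sqrt(y) (T(y) = 9*(-2*sqrt(y)) = -18*sqrt(y))
h(x) = 0
m(L) = 0 (m(L) = -1*0 = 0)
K(A, I) = -I (K(A, I) = 0 - I = -I)
K(1 + 6, 2)*(-329) = -1*2*(-329) = -2*(-329) = 658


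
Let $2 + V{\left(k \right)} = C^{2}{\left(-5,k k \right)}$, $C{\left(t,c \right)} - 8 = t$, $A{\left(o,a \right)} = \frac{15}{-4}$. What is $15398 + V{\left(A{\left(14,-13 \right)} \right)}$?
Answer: $15405$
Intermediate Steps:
$A{\left(o,a \right)} = - \frac{15}{4}$ ($A{\left(o,a \right)} = 15 \left(- \frac{1}{4}\right) = - \frac{15}{4}$)
$C{\left(t,c \right)} = 8 + t$
$V{\left(k \right)} = 7$ ($V{\left(k \right)} = -2 + \left(8 - 5\right)^{2} = -2 + 3^{2} = -2 + 9 = 7$)
$15398 + V{\left(A{\left(14,-13 \right)} \right)} = 15398 + 7 = 15405$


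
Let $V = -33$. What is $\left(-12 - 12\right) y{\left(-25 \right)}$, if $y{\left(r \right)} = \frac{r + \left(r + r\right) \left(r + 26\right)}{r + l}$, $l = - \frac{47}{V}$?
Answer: $- \frac{29700}{389} \approx -76.35$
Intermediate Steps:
$l = \frac{47}{33}$ ($l = - \frac{47}{-33} = \left(-47\right) \left(- \frac{1}{33}\right) = \frac{47}{33} \approx 1.4242$)
$y{\left(r \right)} = \frac{r + 2 r \left(26 + r\right)}{\frac{47}{33} + r}$ ($y{\left(r \right)} = \frac{r + \left(r + r\right) \left(r + 26\right)}{r + \frac{47}{33}} = \frac{r + 2 r \left(26 + r\right)}{\frac{47}{33} + r}$)
$\left(-12 - 12\right) y{\left(-25 \right)} = \left(-12 - 12\right) 33 \left(-25\right) \frac{1}{47 + 33 \left(-25\right)} \left(53 + 2 \left(-25\right)\right) = \left(-12 - 12\right) 33 \left(-25\right) \frac{1}{47 - 825} \left(53 - 50\right) = - 24 \cdot 33 \left(-25\right) \frac{1}{-778} \cdot 3 = - 24 \cdot 33 \left(-25\right) \left(- \frac{1}{778}\right) 3 = \left(-24\right) \frac{2475}{778} = - \frac{29700}{389}$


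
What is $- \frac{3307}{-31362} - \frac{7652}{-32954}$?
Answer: $\frac{174480451}{516751674} \approx 0.33765$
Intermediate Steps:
$- \frac{3307}{-31362} - \frac{7652}{-32954} = \left(-3307\right) \left(- \frac{1}{31362}\right) - - \frac{3826}{16477} = \frac{3307}{31362} + \frac{3826}{16477} = \frac{174480451}{516751674}$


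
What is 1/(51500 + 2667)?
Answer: 1/54167 ≈ 1.8461e-5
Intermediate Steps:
1/(51500 + 2667) = 1/54167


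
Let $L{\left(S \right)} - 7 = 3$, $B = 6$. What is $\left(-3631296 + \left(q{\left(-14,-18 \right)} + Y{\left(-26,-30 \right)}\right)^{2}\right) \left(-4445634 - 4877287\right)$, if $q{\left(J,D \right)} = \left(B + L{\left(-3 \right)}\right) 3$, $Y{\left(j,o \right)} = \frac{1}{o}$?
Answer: $\frac{30449551993758359}{900} \approx 3.3833 \cdot 10^{13}$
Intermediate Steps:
$L{\left(S \right)} = 10$ ($L{\left(S \right)} = 7 + 3 = 10$)
$q{\left(J,D \right)} = 48$ ($q{\left(J,D \right)} = \left(6 + 10\right) 3 = 16 \cdot 3 = 48$)
$\left(-3631296 + \left(q{\left(-14,-18 \right)} + Y{\left(-26,-30 \right)}\right)^{2}\right) \left(-4445634 - 4877287\right) = \left(-3631296 + \left(48 + \frac{1}{-30}\right)^{2}\right) \left(-4445634 - 4877287\right) = \left(-3631296 + \left(48 - \frac{1}{30}\right)^{2}\right) \left(-9322921\right) = \left(-3631296 + \left(\frac{1439}{30}\right)^{2}\right) \left(-9322921\right) = \left(-3631296 + \frac{2070721}{900}\right) \left(-9322921\right) = \left(- \frac{3266095679}{900}\right) \left(-9322921\right) = \frac{30449551993758359}{900}$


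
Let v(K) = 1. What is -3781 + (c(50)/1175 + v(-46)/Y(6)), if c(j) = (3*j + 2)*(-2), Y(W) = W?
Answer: -26656699/7050 ≈ -3781.1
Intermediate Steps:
c(j) = -4 - 6*j (c(j) = (2 + 3*j)*(-2) = -4 - 6*j)
-3781 + (c(50)/1175 + v(-46)/Y(6)) = -3781 + ((-4 - 6*50)/1175 + 1/6) = -3781 + ((-4 - 300)*(1/1175) + 1*(⅙)) = -3781 + (-304*1/1175 + ⅙) = -3781 + (-304/1175 + ⅙) = -3781 - 649/7050 = -26656699/7050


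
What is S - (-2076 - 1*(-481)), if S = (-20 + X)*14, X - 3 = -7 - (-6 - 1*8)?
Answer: 1455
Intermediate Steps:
X = 10 (X = 3 + (-7 - (-6 - 1*8)) = 3 + (-7 - (-6 - 8)) = 3 + (-7 - 1*(-14)) = 3 + (-7 + 14) = 3 + 7 = 10)
S = -140 (S = (-20 + 10)*14 = -10*14 = -140)
S - (-2076 - 1*(-481)) = -140 - (-2076 - 1*(-481)) = -140 - (-2076 + 481) = -140 - 1*(-1595) = -140 + 1595 = 1455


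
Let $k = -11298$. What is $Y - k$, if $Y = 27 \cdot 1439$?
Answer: $50151$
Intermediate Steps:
$Y = 38853$
$Y - k = 38853 - -11298 = 38853 + 11298 = 50151$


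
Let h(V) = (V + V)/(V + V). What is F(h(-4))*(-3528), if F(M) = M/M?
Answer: -3528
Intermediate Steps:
h(V) = 1 (h(V) = (2*V)/((2*V)) = (2*V)*(1/(2*V)) = 1)
F(M) = 1
F(h(-4))*(-3528) = 1*(-3528) = -3528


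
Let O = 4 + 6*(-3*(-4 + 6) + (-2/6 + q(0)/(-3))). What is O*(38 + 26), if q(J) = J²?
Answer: -2176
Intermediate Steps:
O = -34 (O = 4 + 6*(-3*(-4 + 6) + (-2/6 + 0²/(-3))) = 4 + 6*(-6 + (-2*⅙ + 0*(-⅓))) = 4 + 6*(-3*2 + (-⅓ + 0)) = 4 + 6*(-6 - ⅓) = 4 + 6*(-19/3) = 4 - 38 = -34)
O*(38 + 26) = -34*(38 + 26) = -34*64 = -2176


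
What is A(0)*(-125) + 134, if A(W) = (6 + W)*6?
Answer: -4366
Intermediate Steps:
A(W) = 36 + 6*W
A(0)*(-125) + 134 = (36 + 6*0)*(-125) + 134 = (36 + 0)*(-125) + 134 = 36*(-125) + 134 = -4500 + 134 = -4366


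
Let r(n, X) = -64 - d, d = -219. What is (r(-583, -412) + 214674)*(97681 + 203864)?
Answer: 64780610805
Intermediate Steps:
r(n, X) = 155 (r(n, X) = -64 - 1*(-219) = -64 + 219 = 155)
(r(-583, -412) + 214674)*(97681 + 203864) = (155 + 214674)*(97681 + 203864) = 214829*301545 = 64780610805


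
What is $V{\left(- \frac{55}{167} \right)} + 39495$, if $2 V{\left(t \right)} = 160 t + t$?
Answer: $\frac{13182475}{334} \approx 39469.0$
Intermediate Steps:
$V{\left(t \right)} = \frac{161 t}{2}$ ($V{\left(t \right)} = \frac{160 t + t}{2} = \frac{161 t}{2}$)
$V{\left(- \frac{55}{167} \right)} + 39495 = \frac{161 \left(- \frac{55}{167}\right)}{2} + 39495 = \frac{161 \left(\left(-55\right) \frac{1}{167}\right)}{2} + 39495 = \frac{161}{2} \left(- \frac{55}{167}\right) + 39495 = - \frac{8855}{334} + 39495 = \frac{13182475}{334}$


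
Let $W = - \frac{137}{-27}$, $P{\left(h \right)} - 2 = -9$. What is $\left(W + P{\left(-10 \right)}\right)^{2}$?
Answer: $\frac{2704}{729} \approx 3.7092$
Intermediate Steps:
$P{\left(h \right)} = -7$ ($P{\left(h \right)} = 2 - 9 = -7$)
$W = \frac{137}{27}$ ($W = \left(-137\right) \left(- \frac{1}{27}\right) = \frac{137}{27} \approx 5.0741$)
$\left(W + P{\left(-10 \right)}\right)^{2} = \left(\frac{137}{27} - 7\right)^{2} = \left(- \frac{52}{27}\right)^{2} = \frac{2704}{729}$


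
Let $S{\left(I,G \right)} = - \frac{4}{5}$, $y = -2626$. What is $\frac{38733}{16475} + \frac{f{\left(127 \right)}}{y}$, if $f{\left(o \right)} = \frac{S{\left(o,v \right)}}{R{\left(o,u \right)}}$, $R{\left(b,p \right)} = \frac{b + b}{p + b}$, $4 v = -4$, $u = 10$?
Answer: $\frac{6459217898}{2747222725} \approx 2.3512$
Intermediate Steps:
$v = -1$ ($v = \frac{1}{4} \left(-4\right) = -1$)
$R{\left(b,p \right)} = \frac{2 b}{b + p}$
$S{\left(I,G \right)} = - \frac{4}{5}$ ($S{\left(I,G \right)} = \left(-4\right) \frac{1}{5} = - \frac{4}{5}$)
$f{\left(o \right)} = - \frac{2 \left(10 + o\right)}{5 o}$ ($f{\left(o \right)} = - \frac{4}{5 \frac{2 o}{o + 10}} = - \frac{4}{5 \frac{2 o}{10 + o}} = - \frac{4 \frac{10 + o}{2 o}}{5} = - \frac{2 \left(10 + o\right)}{5 o}$)
$\frac{38733}{16475} + \frac{f{\left(127 \right)}}{y} = \frac{38733}{16475} + \frac{- \frac{2}{5} - \frac{4}{127}}{-2626} = 38733 \cdot \frac{1}{16475} + \left(- \frac{2}{5} - \frac{4}{127}\right) \left(- \frac{1}{2626}\right) = \frac{38733}{16475} + \left(- \frac{2}{5} - \frac{4}{127}\right) \left(- \frac{1}{2626}\right) = \frac{38733}{16475} - - \frac{137}{833755} = \frac{38733}{16475} + \frac{137}{833755} = \frac{6459217898}{2747222725}$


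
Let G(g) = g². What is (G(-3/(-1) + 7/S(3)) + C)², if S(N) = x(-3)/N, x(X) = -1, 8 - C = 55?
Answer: 76729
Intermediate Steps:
C = -47 (C = 8 - 1*55 = 8 - 55 = -47)
S(N) = -1/N
(G(-3/(-1) + 7/S(3)) + C)² = ((-3/(-1) + 7/((-1/3)))² - 47)² = ((-3*(-1) + 7/((-1*⅓)))² - 47)² = ((3 + 7/(-⅓))² - 47)² = ((3 + 7*(-3))² - 47)² = ((3 - 21)² - 47)² = ((-18)² - 47)² = (324 - 47)² = 277² = 76729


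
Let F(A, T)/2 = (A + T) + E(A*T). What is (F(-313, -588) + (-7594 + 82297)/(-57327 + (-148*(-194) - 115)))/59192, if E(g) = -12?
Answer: -52535683/1700586160 ≈ -0.030893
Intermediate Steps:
F(A, T) = -24 + 2*A + 2*T (F(A, T) = 2*((A + T) - 12) = 2*(-12 + A + T) = -24 + 2*A + 2*T)
(F(-313, -588) + (-7594 + 82297)/(-57327 + (-148*(-194) - 115)))/59192 = ((-24 + 2*(-313) + 2*(-588)) + (-7594 + 82297)/(-57327 + (-148*(-194) - 115)))/59192 = ((-24 - 626 - 1176) + 74703/(-57327 + (28712 - 115)))*(1/59192) = (-1826 + 74703/(-57327 + 28597))*(1/59192) = (-1826 + 74703/(-28730))*(1/59192) = (-1826 + 74703*(-1/28730))*(1/59192) = (-1826 - 74703/28730)*(1/59192) = -52535683/28730*1/59192 = -52535683/1700586160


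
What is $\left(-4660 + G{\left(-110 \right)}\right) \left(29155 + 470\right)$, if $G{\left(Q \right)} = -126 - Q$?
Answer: $-138526500$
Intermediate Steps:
$\left(-4660 + G{\left(-110 \right)}\right) \left(29155 + 470\right) = \left(-4660 - 16\right) \left(29155 + 470\right) = \left(-4660 + \left(-126 + 110\right)\right) 29625 = \left(-4660 - 16\right) 29625 = \left(-4676\right) 29625 = -138526500$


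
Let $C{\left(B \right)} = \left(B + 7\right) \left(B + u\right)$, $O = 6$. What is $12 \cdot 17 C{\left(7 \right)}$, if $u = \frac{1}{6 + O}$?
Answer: $20230$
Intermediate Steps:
$u = \frac{1}{12}$ ($u = \frac{1}{6 + 6} = \frac{1}{12} \approx 0.083333$)
$C{\left(B \right)} = \left(7 + B\right) \left(\frac{1}{12} + B\right)$ ($C{\left(B \right)} = \left(B + 7\right) \left(B + \frac{1}{12}\right) = \left(7 + B\right) \left(\frac{1}{12} + B\right)$)
$12 \cdot 17 C{\left(7 \right)} = 12 \cdot 17 \left(\frac{7}{12} + 7^{2} + \frac{85}{12} \cdot 7\right) = 204 \left(\frac{7}{12} + 49 + \frac{595}{12}\right) = 204 \cdot \frac{595}{6} = 20230$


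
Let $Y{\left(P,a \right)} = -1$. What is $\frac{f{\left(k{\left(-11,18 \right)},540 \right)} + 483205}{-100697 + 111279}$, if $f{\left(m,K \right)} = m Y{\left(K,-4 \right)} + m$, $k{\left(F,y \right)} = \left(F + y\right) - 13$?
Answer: $\frac{483205}{10582} \approx 45.663$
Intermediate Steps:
$k{\left(F,y \right)} = -13 + F + y$
$f{\left(m,K \right)} = 0$ ($f{\left(m,K \right)} = m \left(-1\right) + m = - m + m = 0$)
$\frac{f{\left(k{\left(-11,18 \right)},540 \right)} + 483205}{-100697 + 111279} = \frac{0 + 483205}{-100697 + 111279} = \frac{483205}{10582}$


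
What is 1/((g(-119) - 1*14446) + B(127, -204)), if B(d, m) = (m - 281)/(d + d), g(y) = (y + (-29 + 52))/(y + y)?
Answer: -30226/436690319 ≈ -6.9216e-5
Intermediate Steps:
g(y) = (23 + y)/(2*y) (g(y) = (y + 23)/((2*y)) = (23 + y)*(1/(2*y)) = (23 + y)/(2*y))
B(d, m) = (-281 + m)/(2*d) (B(d, m) = (-281 + m)/((2*d)) = (-281 + m)*(1/(2*d)) = (-281 + m)/(2*d))
1/((g(-119) - 1*14446) + B(127, -204)) = 1/(((½)*(23 - 119)/(-119) - 1*14446) + (½)*(-281 - 204)/127) = 1/(((½)*(-1/119)*(-96) - 14446) + (½)*(1/127)*(-485)) = 1/((48/119 - 14446) - 485/254) = 1/(-1719026/119 - 485/254) = 1/(-436690319/30226) = -30226/436690319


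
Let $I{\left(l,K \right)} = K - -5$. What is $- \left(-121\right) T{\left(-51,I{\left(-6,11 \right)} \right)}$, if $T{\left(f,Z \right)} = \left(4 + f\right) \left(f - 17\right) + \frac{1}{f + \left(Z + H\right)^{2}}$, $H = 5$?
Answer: $\frac{150819361}{390} \approx 3.8672 \cdot 10^{5}$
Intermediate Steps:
$I{\left(l,K \right)} = 5 + K$ ($I{\left(l,K \right)} = K + 5 = 5 + K$)
$T{\left(f,Z \right)} = \frac{1}{f + \left(5 + Z\right)^{2}} + \left(-17 + f\right) \left(4 + f\right)$ ($T{\left(f,Z \right)} = \left(4 + f\right) \left(f - 17\right) + \frac{1}{f + \left(Z + 5\right)^{2}} = \left(4 + f\right) \left(-17 + f\right) + \frac{1}{f + \left(5 + Z\right)^{2}} = \left(-17 + f\right) \left(4 + f\right) + \frac{1}{f + \left(5 + Z\right)^{2}} = \frac{1}{f + \left(5 + Z\right)^{2}} + \left(-17 + f\right) \left(4 + f\right)$)
$- \left(-121\right) T{\left(-51,I{\left(-6,11 \right)} \right)} = - \left(-121\right) \frac{1 + \left(-51\right)^{3} - -3468 - 68 \left(5 + \left(5 + 11\right)\right)^{2} - 13 \left(-51\right)^{2} + \left(-51\right)^{2} \left(5 + \left(5 + 11\right)\right)^{2} - - 663 \left(5 + \left(5 + 11\right)\right)^{2}}{-51 + \left(5 + \left(5 + 11\right)\right)^{2}} = - \left(-121\right) \frac{1 - 132651 + 3468 - 68 \left(5 + 16\right)^{2} - 33813 + 2601 \left(5 + 16\right)^{2} - - 663 \left(5 + 16\right)^{2}}{-51 + \left(5 + 16\right)^{2}} = - \left(-121\right) \frac{1 - 132651 + 3468 - 68 \cdot 21^{2} - 33813 + 2601 \cdot 21^{2} - - 663 \cdot 21^{2}}{-51 + 21^{2}} = - \left(-121\right) \frac{1 - 132651 + 3468 - 29988 - 33813 + 2601 \cdot 441 - \left(-663\right) 441}{-51 + 441} = - \left(-121\right) \frac{1 - 132651 + 3468 - 29988 - 33813 + 1147041 + 292383}{390} = - \left(-121\right) \frac{1}{390} \cdot 1246441 = - \frac{\left(-121\right) 1246441}{390} = \left(-1\right) \left(- \frac{150819361}{390}\right) = \frac{150819361}{390}$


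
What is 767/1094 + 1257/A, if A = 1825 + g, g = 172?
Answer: 2906857/2184718 ≈ 1.3305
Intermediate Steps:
A = 1997 (A = 1825 + 172 = 1997)
767/1094 + 1257/A = 767/1094 + 1257/1997 = 2906857/2184718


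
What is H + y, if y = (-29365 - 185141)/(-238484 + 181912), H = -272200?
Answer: -7699341947/28286 ≈ -2.7220e+5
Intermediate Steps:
y = 107253/28286 (y = -214506/(-56572) = -214506*(-1/56572) = 107253/28286 ≈ 3.7917)
H + y = -272200 + 107253/28286 = -7699341947/28286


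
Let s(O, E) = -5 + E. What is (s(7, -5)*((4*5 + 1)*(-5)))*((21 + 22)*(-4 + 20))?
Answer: 722400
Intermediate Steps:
(s(7, -5)*((4*5 + 1)*(-5)))*((21 + 22)*(-4 + 20)) = ((-5 - 5)*((4*5 + 1)*(-5)))*((21 + 22)*(-4 + 20)) = (-10*(20 + 1)*(-5))*(43*16) = -210*(-5)*688 = -10*(-105)*688 = 1050*688 = 722400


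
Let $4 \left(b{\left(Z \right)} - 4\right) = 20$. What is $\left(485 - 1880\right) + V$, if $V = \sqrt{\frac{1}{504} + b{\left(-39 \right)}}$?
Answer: $-1395 + \frac{\sqrt{63518}}{84} \approx -1392.0$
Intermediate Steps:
$b{\left(Z \right)} = 9$ ($b{\left(Z \right)} = 4 + \frac{1}{4} \cdot 20 = 4 + 5 = 9$)
$V = \frac{\sqrt{63518}}{84}$ ($V = \sqrt{\frac{1}{504} + 9} = \sqrt{\frac{4537}{504}} = \frac{\sqrt{63518}}{84} \approx 3.0003$)
$\left(485 - 1880\right) + V = \left(485 - 1880\right) + \frac{\sqrt{63518}}{84} = -1395 + \frac{\sqrt{63518}}{84}$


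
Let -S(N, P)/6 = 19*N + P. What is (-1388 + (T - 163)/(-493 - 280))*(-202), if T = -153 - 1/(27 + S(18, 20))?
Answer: 464750320522/1658085 ≈ 2.8029e+5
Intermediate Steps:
S(N, P) = -114*N - 6*P (S(N, P) = -6*(19*N + P) = -6*(P + 19*N) = -114*N - 6*P)
T = -328184/2145 (T = -153 - 1/(27 + (-114*18 - 6*20)) = -153 - 1/(27 + (-2052 - 120)) = -153 - 1/(27 - 2172) = -153 - 1/(-2145) = -153 - 1*(-1/2145) = -153 + 1/2145 = -328184/2145 ≈ -153.00)
(-1388 + (T - 163)/(-493 - 280))*(-202) = (-1388 + (-328184/2145 - 163)/(-493 - 280))*(-202) = (-1388 - 677819/2145/(-773))*(-202) = (-1388 - 677819/2145*(-1/773))*(-202) = (-1388 + 677819/1658085)*(-202) = -2300744161/1658085*(-202) = 464750320522/1658085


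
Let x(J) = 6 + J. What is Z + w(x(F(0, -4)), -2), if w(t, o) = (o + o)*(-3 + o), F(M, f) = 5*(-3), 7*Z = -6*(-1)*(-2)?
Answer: 128/7 ≈ 18.286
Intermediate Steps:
Z = -12/7 (Z = (-6*(-1)*(-2))/7 = (6*(-2))/7 = (⅐)*(-12) = -12/7 ≈ -1.7143)
F(M, f) = -15
w(t, o) = 2*o*(-3 + o) (w(t, o) = (2*o)*(-3 + o) = 2*o*(-3 + o))
Z + w(x(F(0, -4)), -2) = -12/7 + 2*(-2)*(-3 - 2) = -12/7 + 2*(-2)*(-5) = -12/7 + 20 = 128/7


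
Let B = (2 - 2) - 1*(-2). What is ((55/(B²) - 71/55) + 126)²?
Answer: 927872521/48400 ≈ 19171.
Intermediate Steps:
B = 2 (B = 0 + 2 = 2)
((55/(B²) - 71/55) + 126)² = ((55/(2²) - 71/55) + 126)² = ((55/4 - 71*1/55) + 126)² = ((55*(¼) - 71/55) + 126)² = ((55/4 - 71/55) + 126)² = (2741/220 + 126)² = (30461/220)² = 927872521/48400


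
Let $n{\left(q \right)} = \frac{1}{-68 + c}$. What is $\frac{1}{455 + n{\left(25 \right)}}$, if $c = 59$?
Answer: $\frac{9}{4094} \approx 0.0021983$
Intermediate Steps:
$n{\left(q \right)} = - \frac{1}{9}$ ($n{\left(q \right)} = \frac{1}{-68 + 59} = \frac{1}{-9} = - \frac{1}{9}$)
$\frac{1}{455 + n{\left(25 \right)}} = \frac{1}{455 - \frac{1}{9}} = \frac{1}{\frac{4094}{9}} = \frac{9}{4094}$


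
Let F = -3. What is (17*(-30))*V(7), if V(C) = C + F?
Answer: -2040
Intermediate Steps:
V(C) = -3 + C (V(C) = C - 3 = -3 + C)
(17*(-30))*V(7) = (17*(-30))*(-3 + 7) = -510*4 = -2040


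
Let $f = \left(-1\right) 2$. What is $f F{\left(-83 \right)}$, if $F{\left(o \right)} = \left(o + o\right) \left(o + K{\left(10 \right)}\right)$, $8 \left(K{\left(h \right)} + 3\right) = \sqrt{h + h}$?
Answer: $-28552 + 83 \sqrt{5} \approx -28366.0$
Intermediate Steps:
$K{\left(h \right)} = -3 + \frac{\sqrt{2} \sqrt{h}}{8}$ ($K{\left(h \right)} = -3 + \frac{\sqrt{h + h}}{8} = -3 + \frac{\sqrt{2 h}}{8} = -3 + \frac{\sqrt{2} \sqrt{h}}{8}$)
$f = -2$
$F{\left(o \right)} = 2 o \left(-3 + o + \frac{\sqrt{5}}{4}\right)$ ($F{\left(o \right)} = \left(o + o\right) \left(o - \left(3 - \frac{\sqrt{2} \sqrt{10}}{8}\right)\right) = 2 o \left(o - \left(3 - \frac{\sqrt{5}}{4}\right)\right) = 2 o \left(-3 + o + \frac{\sqrt{5}}{4}\right)$)
$f F{\left(-83 \right)} = - 2 \cdot \frac{1}{2} \left(-83\right) \left(-12 + \sqrt{5} + 4 \left(-83\right)\right) = - 2 \cdot \frac{1}{2} \left(-83\right) \left(-12 + \sqrt{5} - 332\right) = - 2 \cdot \frac{1}{2} \left(-83\right) \left(-344 + \sqrt{5}\right) = - 2 \left(14276 - \frac{83 \sqrt{5}}{2}\right) = -28552 + 83 \sqrt{5}$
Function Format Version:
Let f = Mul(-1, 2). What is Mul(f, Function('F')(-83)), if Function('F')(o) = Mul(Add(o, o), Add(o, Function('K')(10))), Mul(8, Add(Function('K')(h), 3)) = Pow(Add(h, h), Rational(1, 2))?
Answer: Add(-28552, Mul(83, Pow(5, Rational(1, 2)))) ≈ -28366.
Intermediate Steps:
Function('K')(h) = Add(-3, Mul(Rational(1, 8), Pow(2, Rational(1, 2)), Pow(h, Rational(1, 2)))) (Function('K')(h) = Add(-3, Mul(Rational(1, 8), Pow(Add(h, h), Rational(1, 2)))) = Add(-3, Mul(Rational(1, 8), Pow(Mul(2, h), Rational(1, 2)))) = Add(-3, Mul(Rational(1, 8), Mul(Pow(2, Rational(1, 2)), Pow(h, Rational(1, 2))))) = Add(-3, Mul(Rational(1, 8), Pow(2, Rational(1, 2)), Pow(h, Rational(1, 2)))))
f = -2
Function('F')(o) = Mul(2, o, Add(-3, o, Mul(Rational(1, 4), Pow(5, Rational(1, 2))))) (Function('F')(o) = Mul(Add(o, o), Add(o, Add(-3, Mul(Rational(1, 8), Pow(2, Rational(1, 2)), Pow(10, Rational(1, 2)))))) = Mul(Mul(2, o), Add(o, Add(-3, Mul(Rational(1, 4), Pow(5, Rational(1, 2)))))) = Mul(Mul(2, o), Add(-3, o, Mul(Rational(1, 4), Pow(5, Rational(1, 2))))) = Mul(2, o, Add(-3, o, Mul(Rational(1, 4), Pow(5, Rational(1, 2))))))
Mul(f, Function('F')(-83)) = Mul(-2, Mul(Rational(1, 2), -83, Add(-12, Pow(5, Rational(1, 2)), Mul(4, -83)))) = Mul(-2, Mul(Rational(1, 2), -83, Add(-12, Pow(5, Rational(1, 2)), -332))) = Mul(-2, Mul(Rational(1, 2), -83, Add(-344, Pow(5, Rational(1, 2))))) = Mul(-2, Add(14276, Mul(Rational(-83, 2), Pow(5, Rational(1, 2))))) = Add(-28552, Mul(83, Pow(5, Rational(1, 2))))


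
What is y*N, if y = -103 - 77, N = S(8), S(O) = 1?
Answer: -180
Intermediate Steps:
N = 1
y = -180
y*N = -180*1 = -180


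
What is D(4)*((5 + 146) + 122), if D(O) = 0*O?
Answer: 0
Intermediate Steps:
D(O) = 0
D(4)*((5 + 146) + 122) = 0*((5 + 146) + 122) = 0*(151 + 122) = 0*273 = 0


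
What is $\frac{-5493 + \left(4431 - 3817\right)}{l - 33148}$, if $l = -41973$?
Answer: $\frac{4879}{75121} \approx 0.064949$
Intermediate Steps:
$\frac{-5493 + \left(4431 - 3817\right)}{l - 33148} = \frac{-5493 + \left(4431 - 3817\right)}{-41973 - 33148} = \frac{-5493 + 614}{-75121} = \left(-4879\right) \left(- \frac{1}{75121}\right) = \frac{4879}{75121}$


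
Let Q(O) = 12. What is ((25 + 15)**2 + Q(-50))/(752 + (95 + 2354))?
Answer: 1612/3201 ≈ 0.50359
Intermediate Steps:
((25 + 15)**2 + Q(-50))/(752 + (95 + 2354)) = ((25 + 15)**2 + 12)/(752 + (95 + 2354)) = (40**2 + 12)/(752 + 2449) = (1600 + 12)/3201 = 1612*(1/3201) = 1612/3201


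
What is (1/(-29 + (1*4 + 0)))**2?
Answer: 1/625 ≈ 0.0016000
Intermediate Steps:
(1/(-29 + (1*4 + 0)))**2 = (1/(-29 + (4 + 0)))**2 = (1/(-29 + 4))**2 = (1/(-25))**2 = (-1/25)**2 = 1/625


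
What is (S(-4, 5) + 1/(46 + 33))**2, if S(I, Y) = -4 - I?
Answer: 1/6241 ≈ 0.00016023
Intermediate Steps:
(S(-4, 5) + 1/(46 + 33))**2 = ((-4 - 1*(-4)) + 1/(46 + 33))**2 = ((-4 + 4) + 1/79)**2 = (0 + 1/79)**2 = (1/79)**2 = 1/6241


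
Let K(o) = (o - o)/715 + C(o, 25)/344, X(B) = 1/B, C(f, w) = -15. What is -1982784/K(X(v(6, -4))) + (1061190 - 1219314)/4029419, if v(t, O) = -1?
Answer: 916125608455588/20147095 ≈ 4.5472e+7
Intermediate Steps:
K(o) = -15/344 (K(o) = (o - o)/715 - 15/344 = 0*(1/715) - 15*1/344 = 0 - 15/344 = -15/344)
-1982784/K(X(v(6, -4))) + (1061190 - 1219314)/4029419 = -1982784/(-15/344) + (1061190 - 1219314)/4029419 = -1982784*(-344/15) - 158124*1/4029419 = 227359232/5 - 158124/4029419 = 916125608455588/20147095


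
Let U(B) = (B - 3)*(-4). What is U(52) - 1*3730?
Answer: -3926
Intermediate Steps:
U(B) = 12 - 4*B (U(B) = (-3 + B)*(-4) = 12 - 4*B)
U(52) - 1*3730 = (12 - 4*52) - 1*3730 = (12 - 208) - 3730 = -196 - 3730 = -3926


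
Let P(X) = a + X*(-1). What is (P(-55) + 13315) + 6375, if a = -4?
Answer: 19741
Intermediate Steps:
P(X) = -4 - X (P(X) = -4 + X*(-1) = -4 - X)
(P(-55) + 13315) + 6375 = ((-4 - 1*(-55)) + 13315) + 6375 = ((-4 + 55) + 13315) + 6375 = (51 + 13315) + 6375 = 13366 + 6375 = 19741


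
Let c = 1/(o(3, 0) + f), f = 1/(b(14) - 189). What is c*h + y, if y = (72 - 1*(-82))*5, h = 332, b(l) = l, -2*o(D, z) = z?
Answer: -57330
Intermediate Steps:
o(D, z) = -z/2
y = 770 (y = (72 + 82)*5 = 154*5 = 770)
f = -1/175 (f = 1/(14 - 189) = 1/(-175) = -1/175 ≈ -0.0057143)
c = -175 (c = 1/(-½*0 - 1/175) = 1/(0 - 1/175) = 1/(-1/175) = -175)
c*h + y = -175*332 + 770 = -58100 + 770 = -57330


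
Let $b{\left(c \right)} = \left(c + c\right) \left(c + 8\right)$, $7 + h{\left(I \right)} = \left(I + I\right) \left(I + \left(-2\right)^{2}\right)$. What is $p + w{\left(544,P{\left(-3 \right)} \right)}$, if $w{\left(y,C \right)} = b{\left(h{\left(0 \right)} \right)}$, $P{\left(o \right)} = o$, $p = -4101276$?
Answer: $-4101290$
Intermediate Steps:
$h{\left(I \right)} = -7 + 2 I \left(4 + I\right)$ ($h{\left(I \right)} = -7 + \left(I + I\right) \left(I + \left(-2\right)^{2}\right) = -7 + 2 I \left(I + 4\right) = -7 + 2 I \left(4 + I\right)$)
$b{\left(c \right)} = 2 c \left(8 + c\right)$
$w{\left(y,C \right)} = -14$ ($w{\left(y,C \right)} = 2 \left(-7 + 2 \cdot 0^{2} + 8 \cdot 0\right) \left(8 + \left(-7 + 2 \cdot 0^{2} + 8 \cdot 0\right)\right) = 2 \left(-7 + 2 \cdot 0 + 0\right) \left(8 + \left(-7 + 2 \cdot 0 + 0\right)\right) = 2 \left(-7 + 0 + 0\right) \left(8 + \left(-7 + 0 + 0\right)\right) = 2 \left(-7\right) \left(8 - 7\right) = 2 \left(-7\right) 1 = -14$)
$p + w{\left(544,P{\left(-3 \right)} \right)} = -4101276 - 14 = -4101290$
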